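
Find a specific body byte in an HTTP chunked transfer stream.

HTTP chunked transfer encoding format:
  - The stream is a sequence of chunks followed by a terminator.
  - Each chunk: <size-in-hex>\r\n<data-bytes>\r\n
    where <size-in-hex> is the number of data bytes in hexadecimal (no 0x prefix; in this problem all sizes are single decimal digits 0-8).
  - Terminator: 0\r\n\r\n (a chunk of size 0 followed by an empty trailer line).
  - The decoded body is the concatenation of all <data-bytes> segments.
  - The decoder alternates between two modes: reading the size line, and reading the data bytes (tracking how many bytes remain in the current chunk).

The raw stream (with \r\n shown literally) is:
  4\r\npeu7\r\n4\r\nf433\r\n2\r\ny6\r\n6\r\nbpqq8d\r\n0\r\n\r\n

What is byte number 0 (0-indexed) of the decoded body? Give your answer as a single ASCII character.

Answer: p

Derivation:
Chunk 1: stream[0..1]='4' size=0x4=4, data at stream[3..7]='peu7' -> body[0..4], body so far='peu7'
Chunk 2: stream[9..10]='4' size=0x4=4, data at stream[12..16]='f433' -> body[4..8], body so far='peu7f433'
Chunk 3: stream[18..19]='2' size=0x2=2, data at stream[21..23]='y6' -> body[8..10], body so far='peu7f433y6'
Chunk 4: stream[25..26]='6' size=0x6=6, data at stream[28..34]='bpqq8d' -> body[10..16], body so far='peu7f433y6bpqq8d'
Chunk 5: stream[36..37]='0' size=0 (terminator). Final body='peu7f433y6bpqq8d' (16 bytes)
Body byte 0 = 'p'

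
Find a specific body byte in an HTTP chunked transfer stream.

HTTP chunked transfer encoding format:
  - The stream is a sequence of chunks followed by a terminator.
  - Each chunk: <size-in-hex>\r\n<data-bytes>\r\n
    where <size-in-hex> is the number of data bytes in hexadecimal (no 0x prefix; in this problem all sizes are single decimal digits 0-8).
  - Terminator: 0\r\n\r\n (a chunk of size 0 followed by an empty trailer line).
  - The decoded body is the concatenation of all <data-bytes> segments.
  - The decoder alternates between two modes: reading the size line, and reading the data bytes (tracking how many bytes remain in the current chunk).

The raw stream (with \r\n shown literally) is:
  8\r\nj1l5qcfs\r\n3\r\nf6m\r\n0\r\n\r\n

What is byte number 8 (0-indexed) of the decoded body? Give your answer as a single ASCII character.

Answer: f

Derivation:
Chunk 1: stream[0..1]='8' size=0x8=8, data at stream[3..11]='j1l5qcfs' -> body[0..8], body so far='j1l5qcfs'
Chunk 2: stream[13..14]='3' size=0x3=3, data at stream[16..19]='f6m' -> body[8..11], body so far='j1l5qcfsf6m'
Chunk 3: stream[21..22]='0' size=0 (terminator). Final body='j1l5qcfsf6m' (11 bytes)
Body byte 8 = 'f'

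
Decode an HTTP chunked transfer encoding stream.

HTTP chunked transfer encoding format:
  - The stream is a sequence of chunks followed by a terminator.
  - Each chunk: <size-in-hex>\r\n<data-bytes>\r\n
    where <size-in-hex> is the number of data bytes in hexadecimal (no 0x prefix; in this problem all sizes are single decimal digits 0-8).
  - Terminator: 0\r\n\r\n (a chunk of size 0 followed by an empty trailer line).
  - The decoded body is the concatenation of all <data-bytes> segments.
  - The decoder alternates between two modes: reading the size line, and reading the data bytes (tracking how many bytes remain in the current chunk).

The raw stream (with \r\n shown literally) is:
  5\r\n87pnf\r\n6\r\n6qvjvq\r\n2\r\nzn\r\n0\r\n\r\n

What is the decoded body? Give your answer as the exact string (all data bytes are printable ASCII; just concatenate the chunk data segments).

Answer: 87pnf6qvjvqzn

Derivation:
Chunk 1: stream[0..1]='5' size=0x5=5, data at stream[3..8]='87pnf' -> body[0..5], body so far='87pnf'
Chunk 2: stream[10..11]='6' size=0x6=6, data at stream[13..19]='6qvjvq' -> body[5..11], body so far='87pnf6qvjvq'
Chunk 3: stream[21..22]='2' size=0x2=2, data at stream[24..26]='zn' -> body[11..13], body so far='87pnf6qvjvqzn'
Chunk 4: stream[28..29]='0' size=0 (terminator). Final body='87pnf6qvjvqzn' (13 bytes)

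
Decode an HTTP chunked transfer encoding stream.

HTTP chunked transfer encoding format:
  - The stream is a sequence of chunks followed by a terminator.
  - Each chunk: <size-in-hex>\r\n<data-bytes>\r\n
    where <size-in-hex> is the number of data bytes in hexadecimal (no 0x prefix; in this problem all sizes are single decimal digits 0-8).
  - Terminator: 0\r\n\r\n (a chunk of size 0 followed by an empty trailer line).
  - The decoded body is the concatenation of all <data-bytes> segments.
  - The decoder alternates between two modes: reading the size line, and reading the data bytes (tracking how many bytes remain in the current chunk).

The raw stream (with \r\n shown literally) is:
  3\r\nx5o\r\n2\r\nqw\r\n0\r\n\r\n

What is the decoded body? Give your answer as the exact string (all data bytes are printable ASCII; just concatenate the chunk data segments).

Chunk 1: stream[0..1]='3' size=0x3=3, data at stream[3..6]='x5o' -> body[0..3], body so far='x5o'
Chunk 2: stream[8..9]='2' size=0x2=2, data at stream[11..13]='qw' -> body[3..5], body so far='x5oqw'
Chunk 3: stream[15..16]='0' size=0 (terminator). Final body='x5oqw' (5 bytes)

Answer: x5oqw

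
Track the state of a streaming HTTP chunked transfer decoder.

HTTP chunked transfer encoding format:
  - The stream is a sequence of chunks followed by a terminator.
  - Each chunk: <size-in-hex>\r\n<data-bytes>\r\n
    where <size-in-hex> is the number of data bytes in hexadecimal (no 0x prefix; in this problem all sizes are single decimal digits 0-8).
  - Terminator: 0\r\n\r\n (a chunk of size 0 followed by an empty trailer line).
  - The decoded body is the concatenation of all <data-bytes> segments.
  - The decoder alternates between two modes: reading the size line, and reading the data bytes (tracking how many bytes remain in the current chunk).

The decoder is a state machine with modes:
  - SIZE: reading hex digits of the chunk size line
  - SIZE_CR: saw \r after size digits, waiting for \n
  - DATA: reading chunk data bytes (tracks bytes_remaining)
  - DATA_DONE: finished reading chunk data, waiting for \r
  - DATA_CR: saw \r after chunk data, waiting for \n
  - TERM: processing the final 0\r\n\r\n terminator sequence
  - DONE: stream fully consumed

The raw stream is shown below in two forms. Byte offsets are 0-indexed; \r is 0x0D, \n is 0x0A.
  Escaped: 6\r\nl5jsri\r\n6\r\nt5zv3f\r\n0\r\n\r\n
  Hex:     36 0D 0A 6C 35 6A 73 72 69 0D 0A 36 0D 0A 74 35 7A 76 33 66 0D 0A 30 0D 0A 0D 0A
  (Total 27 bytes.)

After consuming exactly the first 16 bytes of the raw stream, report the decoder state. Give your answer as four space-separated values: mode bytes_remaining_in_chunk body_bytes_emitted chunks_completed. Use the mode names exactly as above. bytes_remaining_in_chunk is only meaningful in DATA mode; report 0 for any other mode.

Byte 0 = '6': mode=SIZE remaining=0 emitted=0 chunks_done=0
Byte 1 = 0x0D: mode=SIZE_CR remaining=0 emitted=0 chunks_done=0
Byte 2 = 0x0A: mode=DATA remaining=6 emitted=0 chunks_done=0
Byte 3 = 'l': mode=DATA remaining=5 emitted=1 chunks_done=0
Byte 4 = '5': mode=DATA remaining=4 emitted=2 chunks_done=0
Byte 5 = 'j': mode=DATA remaining=3 emitted=3 chunks_done=0
Byte 6 = 's': mode=DATA remaining=2 emitted=4 chunks_done=0
Byte 7 = 'r': mode=DATA remaining=1 emitted=5 chunks_done=0
Byte 8 = 'i': mode=DATA_DONE remaining=0 emitted=6 chunks_done=0
Byte 9 = 0x0D: mode=DATA_CR remaining=0 emitted=6 chunks_done=0
Byte 10 = 0x0A: mode=SIZE remaining=0 emitted=6 chunks_done=1
Byte 11 = '6': mode=SIZE remaining=0 emitted=6 chunks_done=1
Byte 12 = 0x0D: mode=SIZE_CR remaining=0 emitted=6 chunks_done=1
Byte 13 = 0x0A: mode=DATA remaining=6 emitted=6 chunks_done=1
Byte 14 = 't': mode=DATA remaining=5 emitted=7 chunks_done=1
Byte 15 = '5': mode=DATA remaining=4 emitted=8 chunks_done=1

Answer: DATA 4 8 1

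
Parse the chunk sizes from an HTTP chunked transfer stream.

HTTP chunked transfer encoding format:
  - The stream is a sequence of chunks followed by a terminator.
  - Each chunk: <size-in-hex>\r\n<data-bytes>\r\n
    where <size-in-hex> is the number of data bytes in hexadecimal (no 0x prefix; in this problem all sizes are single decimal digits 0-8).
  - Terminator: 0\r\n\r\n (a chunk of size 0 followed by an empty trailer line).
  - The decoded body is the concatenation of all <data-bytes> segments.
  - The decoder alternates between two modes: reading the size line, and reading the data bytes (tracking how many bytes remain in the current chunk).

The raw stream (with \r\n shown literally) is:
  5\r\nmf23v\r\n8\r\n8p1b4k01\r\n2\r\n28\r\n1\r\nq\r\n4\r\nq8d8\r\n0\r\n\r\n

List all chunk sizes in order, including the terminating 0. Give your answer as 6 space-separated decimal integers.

Answer: 5 8 2 1 4 0

Derivation:
Chunk 1: stream[0..1]='5' size=0x5=5, data at stream[3..8]='mf23v' -> body[0..5], body so far='mf23v'
Chunk 2: stream[10..11]='8' size=0x8=8, data at stream[13..21]='8p1b4k01' -> body[5..13], body so far='mf23v8p1b4k01'
Chunk 3: stream[23..24]='2' size=0x2=2, data at stream[26..28]='28' -> body[13..15], body so far='mf23v8p1b4k0128'
Chunk 4: stream[30..31]='1' size=0x1=1, data at stream[33..34]='q' -> body[15..16], body so far='mf23v8p1b4k0128q'
Chunk 5: stream[36..37]='4' size=0x4=4, data at stream[39..43]='q8d8' -> body[16..20], body so far='mf23v8p1b4k0128qq8d8'
Chunk 6: stream[45..46]='0' size=0 (terminator). Final body='mf23v8p1b4k0128qq8d8' (20 bytes)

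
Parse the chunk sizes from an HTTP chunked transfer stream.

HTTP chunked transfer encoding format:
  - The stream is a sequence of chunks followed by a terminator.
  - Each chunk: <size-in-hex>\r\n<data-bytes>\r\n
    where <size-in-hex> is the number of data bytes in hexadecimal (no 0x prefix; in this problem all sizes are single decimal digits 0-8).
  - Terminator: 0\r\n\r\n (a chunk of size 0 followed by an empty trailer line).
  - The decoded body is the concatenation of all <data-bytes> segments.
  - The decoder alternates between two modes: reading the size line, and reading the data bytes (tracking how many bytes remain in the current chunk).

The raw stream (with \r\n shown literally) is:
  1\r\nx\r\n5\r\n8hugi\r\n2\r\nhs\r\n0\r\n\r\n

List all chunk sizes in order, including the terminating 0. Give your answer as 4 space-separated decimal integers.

Answer: 1 5 2 0

Derivation:
Chunk 1: stream[0..1]='1' size=0x1=1, data at stream[3..4]='x' -> body[0..1], body so far='x'
Chunk 2: stream[6..7]='5' size=0x5=5, data at stream[9..14]='8hugi' -> body[1..6], body so far='x8hugi'
Chunk 3: stream[16..17]='2' size=0x2=2, data at stream[19..21]='hs' -> body[6..8], body so far='x8hugihs'
Chunk 4: stream[23..24]='0' size=0 (terminator). Final body='x8hugihs' (8 bytes)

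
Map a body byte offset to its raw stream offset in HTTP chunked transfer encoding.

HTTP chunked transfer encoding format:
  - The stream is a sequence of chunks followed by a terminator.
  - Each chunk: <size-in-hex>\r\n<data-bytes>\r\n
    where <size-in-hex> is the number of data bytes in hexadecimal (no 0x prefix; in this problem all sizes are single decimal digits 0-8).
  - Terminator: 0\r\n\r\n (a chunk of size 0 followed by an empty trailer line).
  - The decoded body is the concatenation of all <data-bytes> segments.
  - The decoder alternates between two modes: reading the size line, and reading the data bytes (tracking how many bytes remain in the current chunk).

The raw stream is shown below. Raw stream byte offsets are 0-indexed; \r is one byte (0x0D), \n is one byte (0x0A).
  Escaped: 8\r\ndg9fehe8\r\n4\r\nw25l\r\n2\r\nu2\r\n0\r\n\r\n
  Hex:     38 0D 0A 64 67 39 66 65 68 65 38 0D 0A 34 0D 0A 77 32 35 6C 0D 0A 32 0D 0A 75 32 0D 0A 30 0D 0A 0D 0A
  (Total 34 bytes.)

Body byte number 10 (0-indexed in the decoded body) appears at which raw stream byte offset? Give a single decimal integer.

Chunk 1: stream[0..1]='8' size=0x8=8, data at stream[3..11]='dg9fehe8' -> body[0..8], body so far='dg9fehe8'
Chunk 2: stream[13..14]='4' size=0x4=4, data at stream[16..20]='w25l' -> body[8..12], body so far='dg9fehe8w25l'
Chunk 3: stream[22..23]='2' size=0x2=2, data at stream[25..27]='u2' -> body[12..14], body so far='dg9fehe8w25lu2'
Chunk 4: stream[29..30]='0' size=0 (terminator). Final body='dg9fehe8w25lu2' (14 bytes)
Body byte 10 at stream offset 18

Answer: 18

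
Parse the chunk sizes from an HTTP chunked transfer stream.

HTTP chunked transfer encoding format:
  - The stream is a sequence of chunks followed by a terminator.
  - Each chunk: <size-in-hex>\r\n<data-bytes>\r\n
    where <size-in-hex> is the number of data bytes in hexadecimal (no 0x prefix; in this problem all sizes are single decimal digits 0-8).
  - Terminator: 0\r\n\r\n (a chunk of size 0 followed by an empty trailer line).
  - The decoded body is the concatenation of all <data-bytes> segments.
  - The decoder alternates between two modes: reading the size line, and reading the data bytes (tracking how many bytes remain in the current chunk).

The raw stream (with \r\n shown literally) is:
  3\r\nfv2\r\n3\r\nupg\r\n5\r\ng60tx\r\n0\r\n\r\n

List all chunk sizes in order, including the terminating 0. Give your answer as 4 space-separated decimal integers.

Answer: 3 3 5 0

Derivation:
Chunk 1: stream[0..1]='3' size=0x3=3, data at stream[3..6]='fv2' -> body[0..3], body so far='fv2'
Chunk 2: stream[8..9]='3' size=0x3=3, data at stream[11..14]='upg' -> body[3..6], body so far='fv2upg'
Chunk 3: stream[16..17]='5' size=0x5=5, data at stream[19..24]='g60tx' -> body[6..11], body so far='fv2upgg60tx'
Chunk 4: stream[26..27]='0' size=0 (terminator). Final body='fv2upgg60tx' (11 bytes)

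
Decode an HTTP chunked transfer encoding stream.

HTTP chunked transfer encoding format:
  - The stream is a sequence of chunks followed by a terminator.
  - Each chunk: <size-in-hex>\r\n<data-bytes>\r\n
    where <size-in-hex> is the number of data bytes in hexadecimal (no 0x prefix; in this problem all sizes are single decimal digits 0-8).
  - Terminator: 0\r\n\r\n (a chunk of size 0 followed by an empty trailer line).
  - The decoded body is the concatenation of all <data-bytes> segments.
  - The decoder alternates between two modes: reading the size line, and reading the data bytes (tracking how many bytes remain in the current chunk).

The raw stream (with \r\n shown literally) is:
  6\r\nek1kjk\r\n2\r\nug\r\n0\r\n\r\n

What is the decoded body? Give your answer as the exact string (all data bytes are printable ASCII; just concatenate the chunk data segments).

Chunk 1: stream[0..1]='6' size=0x6=6, data at stream[3..9]='ek1kjk' -> body[0..6], body so far='ek1kjk'
Chunk 2: stream[11..12]='2' size=0x2=2, data at stream[14..16]='ug' -> body[6..8], body so far='ek1kjkug'
Chunk 3: stream[18..19]='0' size=0 (terminator). Final body='ek1kjkug' (8 bytes)

Answer: ek1kjkug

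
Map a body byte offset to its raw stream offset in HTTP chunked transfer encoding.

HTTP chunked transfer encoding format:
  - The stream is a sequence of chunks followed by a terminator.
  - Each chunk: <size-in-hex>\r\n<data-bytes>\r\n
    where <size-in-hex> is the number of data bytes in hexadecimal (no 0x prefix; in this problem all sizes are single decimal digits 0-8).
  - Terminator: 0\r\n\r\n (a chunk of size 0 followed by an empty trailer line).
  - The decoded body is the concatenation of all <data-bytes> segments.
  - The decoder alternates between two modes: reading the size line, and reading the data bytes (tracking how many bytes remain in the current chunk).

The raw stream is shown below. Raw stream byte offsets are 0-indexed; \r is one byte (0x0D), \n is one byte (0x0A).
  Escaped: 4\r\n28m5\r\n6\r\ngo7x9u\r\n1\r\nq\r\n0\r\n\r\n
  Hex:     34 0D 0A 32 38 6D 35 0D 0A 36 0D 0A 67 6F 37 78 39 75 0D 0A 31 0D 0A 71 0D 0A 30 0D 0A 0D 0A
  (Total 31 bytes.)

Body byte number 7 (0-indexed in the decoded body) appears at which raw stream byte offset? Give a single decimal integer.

Chunk 1: stream[0..1]='4' size=0x4=4, data at stream[3..7]='28m5' -> body[0..4], body so far='28m5'
Chunk 2: stream[9..10]='6' size=0x6=6, data at stream[12..18]='go7x9u' -> body[4..10], body so far='28m5go7x9u'
Chunk 3: stream[20..21]='1' size=0x1=1, data at stream[23..24]='q' -> body[10..11], body so far='28m5go7x9uq'
Chunk 4: stream[26..27]='0' size=0 (terminator). Final body='28m5go7x9uq' (11 bytes)
Body byte 7 at stream offset 15

Answer: 15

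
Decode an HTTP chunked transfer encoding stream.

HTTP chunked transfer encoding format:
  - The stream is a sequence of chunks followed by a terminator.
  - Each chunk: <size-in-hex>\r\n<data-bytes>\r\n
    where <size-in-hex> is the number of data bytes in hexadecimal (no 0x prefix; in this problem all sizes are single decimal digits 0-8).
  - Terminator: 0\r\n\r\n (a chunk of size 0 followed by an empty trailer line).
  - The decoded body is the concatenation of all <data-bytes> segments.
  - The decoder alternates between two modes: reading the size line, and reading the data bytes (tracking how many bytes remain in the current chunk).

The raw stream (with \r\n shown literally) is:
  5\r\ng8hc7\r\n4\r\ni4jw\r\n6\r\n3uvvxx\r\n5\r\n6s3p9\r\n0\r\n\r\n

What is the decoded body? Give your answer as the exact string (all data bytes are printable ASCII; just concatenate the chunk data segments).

Chunk 1: stream[0..1]='5' size=0x5=5, data at stream[3..8]='g8hc7' -> body[0..5], body so far='g8hc7'
Chunk 2: stream[10..11]='4' size=0x4=4, data at stream[13..17]='i4jw' -> body[5..9], body so far='g8hc7i4jw'
Chunk 3: stream[19..20]='6' size=0x6=6, data at stream[22..28]='3uvvxx' -> body[9..15], body so far='g8hc7i4jw3uvvxx'
Chunk 4: stream[30..31]='5' size=0x5=5, data at stream[33..38]='6s3p9' -> body[15..20], body so far='g8hc7i4jw3uvvxx6s3p9'
Chunk 5: stream[40..41]='0' size=0 (terminator). Final body='g8hc7i4jw3uvvxx6s3p9' (20 bytes)

Answer: g8hc7i4jw3uvvxx6s3p9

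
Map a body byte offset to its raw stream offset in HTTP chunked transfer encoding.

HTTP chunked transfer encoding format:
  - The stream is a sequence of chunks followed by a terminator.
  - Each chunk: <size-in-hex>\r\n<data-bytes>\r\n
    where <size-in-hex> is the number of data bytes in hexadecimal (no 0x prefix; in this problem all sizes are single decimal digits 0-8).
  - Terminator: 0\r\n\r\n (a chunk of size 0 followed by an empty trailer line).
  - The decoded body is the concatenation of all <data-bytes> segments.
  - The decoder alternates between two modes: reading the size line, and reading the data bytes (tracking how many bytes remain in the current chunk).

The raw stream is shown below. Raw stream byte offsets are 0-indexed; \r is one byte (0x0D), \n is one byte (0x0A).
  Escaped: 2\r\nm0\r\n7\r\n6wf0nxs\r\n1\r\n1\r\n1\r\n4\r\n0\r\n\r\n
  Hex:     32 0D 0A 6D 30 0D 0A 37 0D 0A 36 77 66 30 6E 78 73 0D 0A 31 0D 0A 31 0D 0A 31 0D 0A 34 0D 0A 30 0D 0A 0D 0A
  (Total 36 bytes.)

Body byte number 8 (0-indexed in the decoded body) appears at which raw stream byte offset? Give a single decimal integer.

Answer: 16

Derivation:
Chunk 1: stream[0..1]='2' size=0x2=2, data at stream[3..5]='m0' -> body[0..2], body so far='m0'
Chunk 2: stream[7..8]='7' size=0x7=7, data at stream[10..17]='6wf0nxs' -> body[2..9], body so far='m06wf0nxs'
Chunk 3: stream[19..20]='1' size=0x1=1, data at stream[22..23]='1' -> body[9..10], body so far='m06wf0nxs1'
Chunk 4: stream[25..26]='1' size=0x1=1, data at stream[28..29]='4' -> body[10..11], body so far='m06wf0nxs14'
Chunk 5: stream[31..32]='0' size=0 (terminator). Final body='m06wf0nxs14' (11 bytes)
Body byte 8 at stream offset 16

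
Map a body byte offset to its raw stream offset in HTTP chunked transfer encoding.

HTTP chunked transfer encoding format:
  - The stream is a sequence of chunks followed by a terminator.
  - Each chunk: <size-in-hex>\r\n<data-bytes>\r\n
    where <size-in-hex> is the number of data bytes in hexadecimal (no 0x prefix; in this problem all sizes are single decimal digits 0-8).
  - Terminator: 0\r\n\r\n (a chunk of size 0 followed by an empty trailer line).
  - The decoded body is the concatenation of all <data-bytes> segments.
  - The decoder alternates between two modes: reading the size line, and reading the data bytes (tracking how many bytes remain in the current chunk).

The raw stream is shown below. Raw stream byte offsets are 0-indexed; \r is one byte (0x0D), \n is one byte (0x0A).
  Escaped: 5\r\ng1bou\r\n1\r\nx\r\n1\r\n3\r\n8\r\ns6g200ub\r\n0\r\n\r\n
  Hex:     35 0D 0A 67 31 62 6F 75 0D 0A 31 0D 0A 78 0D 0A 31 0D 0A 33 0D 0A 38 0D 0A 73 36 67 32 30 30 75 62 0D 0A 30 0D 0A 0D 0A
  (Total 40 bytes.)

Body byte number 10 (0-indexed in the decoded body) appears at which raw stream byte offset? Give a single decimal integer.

Answer: 28

Derivation:
Chunk 1: stream[0..1]='5' size=0x5=5, data at stream[3..8]='g1bou' -> body[0..5], body so far='g1bou'
Chunk 2: stream[10..11]='1' size=0x1=1, data at stream[13..14]='x' -> body[5..6], body so far='g1boux'
Chunk 3: stream[16..17]='1' size=0x1=1, data at stream[19..20]='3' -> body[6..7], body so far='g1boux3'
Chunk 4: stream[22..23]='8' size=0x8=8, data at stream[25..33]='s6g200ub' -> body[7..15], body so far='g1boux3s6g200ub'
Chunk 5: stream[35..36]='0' size=0 (terminator). Final body='g1boux3s6g200ub' (15 bytes)
Body byte 10 at stream offset 28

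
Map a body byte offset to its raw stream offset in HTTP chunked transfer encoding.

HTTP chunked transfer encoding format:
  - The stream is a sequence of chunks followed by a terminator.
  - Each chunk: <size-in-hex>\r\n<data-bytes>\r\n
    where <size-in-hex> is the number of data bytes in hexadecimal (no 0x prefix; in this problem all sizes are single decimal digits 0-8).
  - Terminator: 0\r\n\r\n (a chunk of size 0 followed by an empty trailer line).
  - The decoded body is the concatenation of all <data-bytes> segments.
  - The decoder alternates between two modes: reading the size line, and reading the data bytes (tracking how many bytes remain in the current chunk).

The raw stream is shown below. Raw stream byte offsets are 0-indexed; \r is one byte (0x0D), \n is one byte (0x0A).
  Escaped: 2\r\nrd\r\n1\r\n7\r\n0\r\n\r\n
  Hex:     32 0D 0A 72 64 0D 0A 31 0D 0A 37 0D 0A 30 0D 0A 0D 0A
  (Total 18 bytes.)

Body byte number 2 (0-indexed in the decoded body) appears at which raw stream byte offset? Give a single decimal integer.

Chunk 1: stream[0..1]='2' size=0x2=2, data at stream[3..5]='rd' -> body[0..2], body so far='rd'
Chunk 2: stream[7..8]='1' size=0x1=1, data at stream[10..11]='7' -> body[2..3], body so far='rd7'
Chunk 3: stream[13..14]='0' size=0 (terminator). Final body='rd7' (3 bytes)
Body byte 2 at stream offset 10

Answer: 10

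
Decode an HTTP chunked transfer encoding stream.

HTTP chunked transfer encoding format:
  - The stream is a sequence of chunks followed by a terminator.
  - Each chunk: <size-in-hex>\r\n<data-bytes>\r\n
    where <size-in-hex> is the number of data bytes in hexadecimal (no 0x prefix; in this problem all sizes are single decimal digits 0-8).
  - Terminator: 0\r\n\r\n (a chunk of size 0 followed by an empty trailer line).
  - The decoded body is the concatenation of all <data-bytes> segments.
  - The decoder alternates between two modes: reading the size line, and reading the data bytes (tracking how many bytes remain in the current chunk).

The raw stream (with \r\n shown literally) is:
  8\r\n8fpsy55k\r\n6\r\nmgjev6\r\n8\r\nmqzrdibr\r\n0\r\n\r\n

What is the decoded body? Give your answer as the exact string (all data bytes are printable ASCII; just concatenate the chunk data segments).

Answer: 8fpsy55kmgjev6mqzrdibr

Derivation:
Chunk 1: stream[0..1]='8' size=0x8=8, data at stream[3..11]='8fpsy55k' -> body[0..8], body so far='8fpsy55k'
Chunk 2: stream[13..14]='6' size=0x6=6, data at stream[16..22]='mgjev6' -> body[8..14], body so far='8fpsy55kmgjev6'
Chunk 3: stream[24..25]='8' size=0x8=8, data at stream[27..35]='mqzrdibr' -> body[14..22], body so far='8fpsy55kmgjev6mqzrdibr'
Chunk 4: stream[37..38]='0' size=0 (terminator). Final body='8fpsy55kmgjev6mqzrdibr' (22 bytes)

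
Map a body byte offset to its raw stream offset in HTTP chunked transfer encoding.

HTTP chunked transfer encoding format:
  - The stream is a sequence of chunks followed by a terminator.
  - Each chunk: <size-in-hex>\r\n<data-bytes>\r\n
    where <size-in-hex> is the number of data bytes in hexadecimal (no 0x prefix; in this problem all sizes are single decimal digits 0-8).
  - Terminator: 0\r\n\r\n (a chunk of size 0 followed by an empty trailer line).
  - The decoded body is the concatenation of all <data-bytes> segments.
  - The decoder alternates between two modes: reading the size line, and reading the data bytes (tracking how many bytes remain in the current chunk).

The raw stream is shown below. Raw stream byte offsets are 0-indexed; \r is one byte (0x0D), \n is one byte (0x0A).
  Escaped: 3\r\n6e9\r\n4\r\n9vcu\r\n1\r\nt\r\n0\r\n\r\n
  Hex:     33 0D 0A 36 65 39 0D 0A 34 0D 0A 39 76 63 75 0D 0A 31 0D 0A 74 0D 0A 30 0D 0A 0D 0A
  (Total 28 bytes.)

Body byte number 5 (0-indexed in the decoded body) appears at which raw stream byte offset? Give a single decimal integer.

Answer: 13

Derivation:
Chunk 1: stream[0..1]='3' size=0x3=3, data at stream[3..6]='6e9' -> body[0..3], body so far='6e9'
Chunk 2: stream[8..9]='4' size=0x4=4, data at stream[11..15]='9vcu' -> body[3..7], body so far='6e99vcu'
Chunk 3: stream[17..18]='1' size=0x1=1, data at stream[20..21]='t' -> body[7..8], body so far='6e99vcut'
Chunk 4: stream[23..24]='0' size=0 (terminator). Final body='6e99vcut' (8 bytes)
Body byte 5 at stream offset 13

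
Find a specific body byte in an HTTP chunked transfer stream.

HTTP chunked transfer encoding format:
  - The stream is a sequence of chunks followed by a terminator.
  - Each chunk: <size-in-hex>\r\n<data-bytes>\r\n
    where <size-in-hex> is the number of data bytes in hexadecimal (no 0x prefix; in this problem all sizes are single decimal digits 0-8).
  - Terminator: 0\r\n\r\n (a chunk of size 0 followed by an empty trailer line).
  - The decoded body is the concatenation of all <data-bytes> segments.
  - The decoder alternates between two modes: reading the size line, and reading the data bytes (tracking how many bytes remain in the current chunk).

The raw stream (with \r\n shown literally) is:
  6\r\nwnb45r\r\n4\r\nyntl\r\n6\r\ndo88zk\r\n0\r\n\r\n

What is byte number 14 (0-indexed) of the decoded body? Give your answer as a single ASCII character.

Answer: z

Derivation:
Chunk 1: stream[0..1]='6' size=0x6=6, data at stream[3..9]='wnb45r' -> body[0..6], body so far='wnb45r'
Chunk 2: stream[11..12]='4' size=0x4=4, data at stream[14..18]='yntl' -> body[6..10], body so far='wnb45ryntl'
Chunk 3: stream[20..21]='6' size=0x6=6, data at stream[23..29]='do88zk' -> body[10..16], body so far='wnb45ryntldo88zk'
Chunk 4: stream[31..32]='0' size=0 (terminator). Final body='wnb45ryntldo88zk' (16 bytes)
Body byte 14 = 'z'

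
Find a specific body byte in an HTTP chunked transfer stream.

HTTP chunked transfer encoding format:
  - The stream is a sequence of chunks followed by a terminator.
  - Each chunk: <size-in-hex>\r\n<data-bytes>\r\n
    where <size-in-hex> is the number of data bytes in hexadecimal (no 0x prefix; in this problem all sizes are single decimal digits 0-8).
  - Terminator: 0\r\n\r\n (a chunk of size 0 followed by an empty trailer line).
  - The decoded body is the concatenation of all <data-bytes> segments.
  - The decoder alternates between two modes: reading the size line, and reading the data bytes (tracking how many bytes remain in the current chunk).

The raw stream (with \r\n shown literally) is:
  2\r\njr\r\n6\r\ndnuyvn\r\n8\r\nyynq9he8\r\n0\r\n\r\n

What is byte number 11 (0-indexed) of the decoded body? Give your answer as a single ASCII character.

Chunk 1: stream[0..1]='2' size=0x2=2, data at stream[3..5]='jr' -> body[0..2], body so far='jr'
Chunk 2: stream[7..8]='6' size=0x6=6, data at stream[10..16]='dnuyvn' -> body[2..8], body so far='jrdnuyvn'
Chunk 3: stream[18..19]='8' size=0x8=8, data at stream[21..29]='yynq9he8' -> body[8..16], body so far='jrdnuyvnyynq9he8'
Chunk 4: stream[31..32]='0' size=0 (terminator). Final body='jrdnuyvnyynq9he8' (16 bytes)
Body byte 11 = 'q'

Answer: q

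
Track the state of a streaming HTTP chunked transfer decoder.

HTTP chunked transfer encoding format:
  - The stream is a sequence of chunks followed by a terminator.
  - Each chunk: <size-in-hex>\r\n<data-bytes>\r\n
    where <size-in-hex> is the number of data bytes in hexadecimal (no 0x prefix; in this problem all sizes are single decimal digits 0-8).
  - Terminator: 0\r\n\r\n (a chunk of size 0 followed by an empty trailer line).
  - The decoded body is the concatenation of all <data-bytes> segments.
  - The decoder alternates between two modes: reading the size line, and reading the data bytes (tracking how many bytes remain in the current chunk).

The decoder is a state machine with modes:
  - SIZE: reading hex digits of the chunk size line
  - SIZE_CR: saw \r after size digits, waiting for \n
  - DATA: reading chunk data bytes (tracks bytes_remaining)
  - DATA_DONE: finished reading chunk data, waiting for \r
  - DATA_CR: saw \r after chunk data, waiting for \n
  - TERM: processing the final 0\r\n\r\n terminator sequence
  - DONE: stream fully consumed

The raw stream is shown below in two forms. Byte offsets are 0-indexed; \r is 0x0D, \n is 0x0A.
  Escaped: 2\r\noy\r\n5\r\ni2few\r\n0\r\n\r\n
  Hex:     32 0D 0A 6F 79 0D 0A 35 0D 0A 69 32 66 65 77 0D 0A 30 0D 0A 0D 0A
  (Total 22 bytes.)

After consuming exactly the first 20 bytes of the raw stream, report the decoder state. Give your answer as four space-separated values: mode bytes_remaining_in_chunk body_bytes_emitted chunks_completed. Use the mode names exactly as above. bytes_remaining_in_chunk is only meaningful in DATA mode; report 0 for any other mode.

Answer: TERM 0 7 2

Derivation:
Byte 0 = '2': mode=SIZE remaining=0 emitted=0 chunks_done=0
Byte 1 = 0x0D: mode=SIZE_CR remaining=0 emitted=0 chunks_done=0
Byte 2 = 0x0A: mode=DATA remaining=2 emitted=0 chunks_done=0
Byte 3 = 'o': mode=DATA remaining=1 emitted=1 chunks_done=0
Byte 4 = 'y': mode=DATA_DONE remaining=0 emitted=2 chunks_done=0
Byte 5 = 0x0D: mode=DATA_CR remaining=0 emitted=2 chunks_done=0
Byte 6 = 0x0A: mode=SIZE remaining=0 emitted=2 chunks_done=1
Byte 7 = '5': mode=SIZE remaining=0 emitted=2 chunks_done=1
Byte 8 = 0x0D: mode=SIZE_CR remaining=0 emitted=2 chunks_done=1
Byte 9 = 0x0A: mode=DATA remaining=5 emitted=2 chunks_done=1
Byte 10 = 'i': mode=DATA remaining=4 emitted=3 chunks_done=1
Byte 11 = '2': mode=DATA remaining=3 emitted=4 chunks_done=1
Byte 12 = 'f': mode=DATA remaining=2 emitted=5 chunks_done=1
Byte 13 = 'e': mode=DATA remaining=1 emitted=6 chunks_done=1
Byte 14 = 'w': mode=DATA_DONE remaining=0 emitted=7 chunks_done=1
Byte 15 = 0x0D: mode=DATA_CR remaining=0 emitted=7 chunks_done=1
Byte 16 = 0x0A: mode=SIZE remaining=0 emitted=7 chunks_done=2
Byte 17 = '0': mode=SIZE remaining=0 emitted=7 chunks_done=2
Byte 18 = 0x0D: mode=SIZE_CR remaining=0 emitted=7 chunks_done=2
Byte 19 = 0x0A: mode=TERM remaining=0 emitted=7 chunks_done=2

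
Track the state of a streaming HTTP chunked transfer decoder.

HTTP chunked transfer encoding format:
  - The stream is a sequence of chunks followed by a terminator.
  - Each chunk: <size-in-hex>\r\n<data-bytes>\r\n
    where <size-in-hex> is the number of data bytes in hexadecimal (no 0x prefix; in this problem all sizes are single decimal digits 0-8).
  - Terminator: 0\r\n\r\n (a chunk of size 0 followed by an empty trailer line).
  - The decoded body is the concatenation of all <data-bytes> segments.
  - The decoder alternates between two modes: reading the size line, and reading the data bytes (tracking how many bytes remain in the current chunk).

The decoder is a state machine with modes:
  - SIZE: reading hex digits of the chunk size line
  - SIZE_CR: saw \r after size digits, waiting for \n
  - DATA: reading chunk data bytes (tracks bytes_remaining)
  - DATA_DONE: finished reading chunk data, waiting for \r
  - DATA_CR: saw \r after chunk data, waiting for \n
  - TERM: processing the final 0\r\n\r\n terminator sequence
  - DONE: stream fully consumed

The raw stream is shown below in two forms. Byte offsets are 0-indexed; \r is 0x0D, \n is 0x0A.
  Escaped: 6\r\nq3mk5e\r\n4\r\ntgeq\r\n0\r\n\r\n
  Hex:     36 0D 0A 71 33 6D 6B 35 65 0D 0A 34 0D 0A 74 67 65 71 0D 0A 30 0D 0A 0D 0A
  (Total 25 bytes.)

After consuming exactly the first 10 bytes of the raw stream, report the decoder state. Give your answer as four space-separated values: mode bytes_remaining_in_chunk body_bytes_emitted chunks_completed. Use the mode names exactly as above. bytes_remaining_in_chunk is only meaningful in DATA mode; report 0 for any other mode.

Answer: DATA_CR 0 6 0

Derivation:
Byte 0 = '6': mode=SIZE remaining=0 emitted=0 chunks_done=0
Byte 1 = 0x0D: mode=SIZE_CR remaining=0 emitted=0 chunks_done=0
Byte 2 = 0x0A: mode=DATA remaining=6 emitted=0 chunks_done=0
Byte 3 = 'q': mode=DATA remaining=5 emitted=1 chunks_done=0
Byte 4 = '3': mode=DATA remaining=4 emitted=2 chunks_done=0
Byte 5 = 'm': mode=DATA remaining=3 emitted=3 chunks_done=0
Byte 6 = 'k': mode=DATA remaining=2 emitted=4 chunks_done=0
Byte 7 = '5': mode=DATA remaining=1 emitted=5 chunks_done=0
Byte 8 = 'e': mode=DATA_DONE remaining=0 emitted=6 chunks_done=0
Byte 9 = 0x0D: mode=DATA_CR remaining=0 emitted=6 chunks_done=0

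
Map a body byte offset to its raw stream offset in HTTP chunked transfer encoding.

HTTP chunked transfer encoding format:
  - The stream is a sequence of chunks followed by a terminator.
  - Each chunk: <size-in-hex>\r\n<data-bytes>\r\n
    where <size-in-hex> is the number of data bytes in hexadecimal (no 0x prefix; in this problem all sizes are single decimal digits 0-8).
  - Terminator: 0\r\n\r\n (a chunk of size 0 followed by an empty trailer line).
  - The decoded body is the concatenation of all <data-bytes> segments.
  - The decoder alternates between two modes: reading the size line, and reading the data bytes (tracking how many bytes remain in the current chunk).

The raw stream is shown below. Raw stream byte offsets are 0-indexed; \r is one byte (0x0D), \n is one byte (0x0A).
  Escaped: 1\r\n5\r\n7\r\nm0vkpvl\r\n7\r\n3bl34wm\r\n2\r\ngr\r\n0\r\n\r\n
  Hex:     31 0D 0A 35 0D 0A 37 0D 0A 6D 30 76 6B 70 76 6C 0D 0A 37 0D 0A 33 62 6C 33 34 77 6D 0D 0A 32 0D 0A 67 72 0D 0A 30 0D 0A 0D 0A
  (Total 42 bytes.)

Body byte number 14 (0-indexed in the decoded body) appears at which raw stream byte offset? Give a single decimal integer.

Answer: 27

Derivation:
Chunk 1: stream[0..1]='1' size=0x1=1, data at stream[3..4]='5' -> body[0..1], body so far='5'
Chunk 2: stream[6..7]='7' size=0x7=7, data at stream[9..16]='m0vkpvl' -> body[1..8], body so far='5m0vkpvl'
Chunk 3: stream[18..19]='7' size=0x7=7, data at stream[21..28]='3bl34wm' -> body[8..15], body so far='5m0vkpvl3bl34wm'
Chunk 4: stream[30..31]='2' size=0x2=2, data at stream[33..35]='gr' -> body[15..17], body so far='5m0vkpvl3bl34wmgr'
Chunk 5: stream[37..38]='0' size=0 (terminator). Final body='5m0vkpvl3bl34wmgr' (17 bytes)
Body byte 14 at stream offset 27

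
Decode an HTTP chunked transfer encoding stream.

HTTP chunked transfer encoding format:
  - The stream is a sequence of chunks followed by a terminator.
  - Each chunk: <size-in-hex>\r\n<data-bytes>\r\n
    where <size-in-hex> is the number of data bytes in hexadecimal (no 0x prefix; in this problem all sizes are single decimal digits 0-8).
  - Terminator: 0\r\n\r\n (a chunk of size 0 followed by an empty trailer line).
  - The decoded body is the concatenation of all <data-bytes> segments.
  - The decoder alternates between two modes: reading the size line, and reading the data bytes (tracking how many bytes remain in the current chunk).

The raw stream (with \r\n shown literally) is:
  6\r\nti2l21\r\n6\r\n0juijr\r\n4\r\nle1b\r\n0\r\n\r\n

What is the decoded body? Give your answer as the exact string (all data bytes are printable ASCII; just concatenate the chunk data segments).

Answer: ti2l210juijrle1b

Derivation:
Chunk 1: stream[0..1]='6' size=0x6=6, data at stream[3..9]='ti2l21' -> body[0..6], body so far='ti2l21'
Chunk 2: stream[11..12]='6' size=0x6=6, data at stream[14..20]='0juijr' -> body[6..12], body so far='ti2l210juijr'
Chunk 3: stream[22..23]='4' size=0x4=4, data at stream[25..29]='le1b' -> body[12..16], body so far='ti2l210juijrle1b'
Chunk 4: stream[31..32]='0' size=0 (terminator). Final body='ti2l210juijrle1b' (16 bytes)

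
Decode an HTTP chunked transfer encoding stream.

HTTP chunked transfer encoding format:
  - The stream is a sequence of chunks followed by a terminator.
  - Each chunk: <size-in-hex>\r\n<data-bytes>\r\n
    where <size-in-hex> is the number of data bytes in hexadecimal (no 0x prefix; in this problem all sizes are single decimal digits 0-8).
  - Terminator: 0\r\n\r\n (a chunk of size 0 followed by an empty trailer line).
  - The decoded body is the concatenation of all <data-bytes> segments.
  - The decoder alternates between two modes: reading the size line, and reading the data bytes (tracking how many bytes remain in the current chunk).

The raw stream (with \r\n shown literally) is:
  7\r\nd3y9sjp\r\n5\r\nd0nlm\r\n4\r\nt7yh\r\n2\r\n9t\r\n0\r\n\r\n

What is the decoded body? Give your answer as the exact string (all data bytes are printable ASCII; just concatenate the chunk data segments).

Answer: d3y9sjpd0nlmt7yh9t

Derivation:
Chunk 1: stream[0..1]='7' size=0x7=7, data at stream[3..10]='d3y9sjp' -> body[0..7], body so far='d3y9sjp'
Chunk 2: stream[12..13]='5' size=0x5=5, data at stream[15..20]='d0nlm' -> body[7..12], body so far='d3y9sjpd0nlm'
Chunk 3: stream[22..23]='4' size=0x4=4, data at stream[25..29]='t7yh' -> body[12..16], body so far='d3y9sjpd0nlmt7yh'
Chunk 4: stream[31..32]='2' size=0x2=2, data at stream[34..36]='9t' -> body[16..18], body so far='d3y9sjpd0nlmt7yh9t'
Chunk 5: stream[38..39]='0' size=0 (terminator). Final body='d3y9sjpd0nlmt7yh9t' (18 bytes)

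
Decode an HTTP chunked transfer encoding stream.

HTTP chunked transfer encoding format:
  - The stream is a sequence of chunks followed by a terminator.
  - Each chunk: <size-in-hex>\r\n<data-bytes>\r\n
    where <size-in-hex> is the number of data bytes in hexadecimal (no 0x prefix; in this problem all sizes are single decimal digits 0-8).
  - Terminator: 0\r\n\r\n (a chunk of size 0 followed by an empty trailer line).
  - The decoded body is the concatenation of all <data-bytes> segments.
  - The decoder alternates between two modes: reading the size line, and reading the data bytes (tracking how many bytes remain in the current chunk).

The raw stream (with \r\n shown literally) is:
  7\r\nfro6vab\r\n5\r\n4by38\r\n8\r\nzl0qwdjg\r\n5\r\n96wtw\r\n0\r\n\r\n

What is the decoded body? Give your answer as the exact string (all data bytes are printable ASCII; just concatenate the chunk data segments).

Chunk 1: stream[0..1]='7' size=0x7=7, data at stream[3..10]='fro6vab' -> body[0..7], body so far='fro6vab'
Chunk 2: stream[12..13]='5' size=0x5=5, data at stream[15..20]='4by38' -> body[7..12], body so far='fro6vab4by38'
Chunk 3: stream[22..23]='8' size=0x8=8, data at stream[25..33]='zl0qwdjg' -> body[12..20], body so far='fro6vab4by38zl0qwdjg'
Chunk 4: stream[35..36]='5' size=0x5=5, data at stream[38..43]='96wtw' -> body[20..25], body so far='fro6vab4by38zl0qwdjg96wtw'
Chunk 5: stream[45..46]='0' size=0 (terminator). Final body='fro6vab4by38zl0qwdjg96wtw' (25 bytes)

Answer: fro6vab4by38zl0qwdjg96wtw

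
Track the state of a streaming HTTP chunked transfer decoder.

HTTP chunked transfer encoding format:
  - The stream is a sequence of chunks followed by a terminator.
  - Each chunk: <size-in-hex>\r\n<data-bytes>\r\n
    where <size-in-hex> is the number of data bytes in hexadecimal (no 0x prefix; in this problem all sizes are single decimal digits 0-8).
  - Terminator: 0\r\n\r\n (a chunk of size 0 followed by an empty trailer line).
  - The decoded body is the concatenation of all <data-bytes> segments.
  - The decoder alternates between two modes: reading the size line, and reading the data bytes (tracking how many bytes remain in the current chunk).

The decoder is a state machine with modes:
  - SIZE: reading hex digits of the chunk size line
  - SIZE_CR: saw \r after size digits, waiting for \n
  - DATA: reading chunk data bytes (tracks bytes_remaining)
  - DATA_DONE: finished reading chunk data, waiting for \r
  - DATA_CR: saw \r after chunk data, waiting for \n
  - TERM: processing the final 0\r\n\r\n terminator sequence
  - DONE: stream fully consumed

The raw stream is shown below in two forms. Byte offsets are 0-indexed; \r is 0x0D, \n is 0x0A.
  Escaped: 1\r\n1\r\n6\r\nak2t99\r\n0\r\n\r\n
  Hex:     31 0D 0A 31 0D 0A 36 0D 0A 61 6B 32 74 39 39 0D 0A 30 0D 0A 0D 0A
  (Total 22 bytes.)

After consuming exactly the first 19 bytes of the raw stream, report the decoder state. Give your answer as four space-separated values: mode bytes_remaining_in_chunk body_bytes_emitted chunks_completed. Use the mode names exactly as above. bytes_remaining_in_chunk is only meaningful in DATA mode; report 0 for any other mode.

Byte 0 = '1': mode=SIZE remaining=0 emitted=0 chunks_done=0
Byte 1 = 0x0D: mode=SIZE_CR remaining=0 emitted=0 chunks_done=0
Byte 2 = 0x0A: mode=DATA remaining=1 emitted=0 chunks_done=0
Byte 3 = '1': mode=DATA_DONE remaining=0 emitted=1 chunks_done=0
Byte 4 = 0x0D: mode=DATA_CR remaining=0 emitted=1 chunks_done=0
Byte 5 = 0x0A: mode=SIZE remaining=0 emitted=1 chunks_done=1
Byte 6 = '6': mode=SIZE remaining=0 emitted=1 chunks_done=1
Byte 7 = 0x0D: mode=SIZE_CR remaining=0 emitted=1 chunks_done=1
Byte 8 = 0x0A: mode=DATA remaining=6 emitted=1 chunks_done=1
Byte 9 = 'a': mode=DATA remaining=5 emitted=2 chunks_done=1
Byte 10 = 'k': mode=DATA remaining=4 emitted=3 chunks_done=1
Byte 11 = '2': mode=DATA remaining=3 emitted=4 chunks_done=1
Byte 12 = 't': mode=DATA remaining=2 emitted=5 chunks_done=1
Byte 13 = '9': mode=DATA remaining=1 emitted=6 chunks_done=1
Byte 14 = '9': mode=DATA_DONE remaining=0 emitted=7 chunks_done=1
Byte 15 = 0x0D: mode=DATA_CR remaining=0 emitted=7 chunks_done=1
Byte 16 = 0x0A: mode=SIZE remaining=0 emitted=7 chunks_done=2
Byte 17 = '0': mode=SIZE remaining=0 emitted=7 chunks_done=2
Byte 18 = 0x0D: mode=SIZE_CR remaining=0 emitted=7 chunks_done=2

Answer: SIZE_CR 0 7 2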